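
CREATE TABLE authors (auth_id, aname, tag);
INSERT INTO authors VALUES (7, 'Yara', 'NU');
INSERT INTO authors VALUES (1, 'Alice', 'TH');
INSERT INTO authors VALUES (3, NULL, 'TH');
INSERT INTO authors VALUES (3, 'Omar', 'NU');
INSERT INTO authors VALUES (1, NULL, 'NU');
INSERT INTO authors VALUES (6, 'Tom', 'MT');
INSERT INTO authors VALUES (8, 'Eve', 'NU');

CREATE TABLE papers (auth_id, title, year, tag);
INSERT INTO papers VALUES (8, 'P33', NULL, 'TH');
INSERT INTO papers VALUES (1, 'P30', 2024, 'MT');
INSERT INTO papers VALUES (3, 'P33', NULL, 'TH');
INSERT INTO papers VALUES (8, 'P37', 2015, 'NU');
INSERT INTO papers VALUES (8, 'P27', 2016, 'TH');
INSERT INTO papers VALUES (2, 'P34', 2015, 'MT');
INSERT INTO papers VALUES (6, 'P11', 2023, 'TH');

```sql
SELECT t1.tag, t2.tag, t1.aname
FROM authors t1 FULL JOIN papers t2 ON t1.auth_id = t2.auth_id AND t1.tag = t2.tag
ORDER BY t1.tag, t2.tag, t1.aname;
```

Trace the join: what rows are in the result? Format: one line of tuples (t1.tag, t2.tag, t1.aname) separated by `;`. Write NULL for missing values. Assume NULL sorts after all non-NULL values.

(MT, NULL, Tom); (NU, NU, Eve); (NU, NULL, Omar); (NU, NULL, Yara); (NU, NULL, NULL); (TH, TH, NULL); (TH, NULL, Alice); (NULL, MT, NULL); (NULL, MT, NULL); (NULL, TH, NULL); (NULL, TH, NULL); (NULL, TH, NULL)

FULL OUTER JOIN keeps every row from both sides; unmatched rows get NULL for the other side's columns.
Matching on t1.auth_id = t2.auth_id AND t1.tag = t2.tag.
- t1 row (auth_id=7, tag=NU): no match → kept, t2 columns NULL.
- t1 row (auth_id=1, tag=TH): no match → kept, t2 columns NULL.
- t1 row (auth_id=3, tag=TH): matches 1 t2 row(s) → 1 output row(s).
- t1 row (auth_id=3, tag=NU): no match → kept, t2 columns NULL.
- t1 row (auth_id=1, tag=NU): no match → kept, t2 columns NULL.
- t1 row (auth_id=6, tag=MT): no match → kept, t2 columns NULL.
- t1 row (auth_id=8, tag=NU): matches 1 t2 row(s) → 1 output row(s).
- plus 5 unmatched t2 row(s), each kept with NULL t1 columns.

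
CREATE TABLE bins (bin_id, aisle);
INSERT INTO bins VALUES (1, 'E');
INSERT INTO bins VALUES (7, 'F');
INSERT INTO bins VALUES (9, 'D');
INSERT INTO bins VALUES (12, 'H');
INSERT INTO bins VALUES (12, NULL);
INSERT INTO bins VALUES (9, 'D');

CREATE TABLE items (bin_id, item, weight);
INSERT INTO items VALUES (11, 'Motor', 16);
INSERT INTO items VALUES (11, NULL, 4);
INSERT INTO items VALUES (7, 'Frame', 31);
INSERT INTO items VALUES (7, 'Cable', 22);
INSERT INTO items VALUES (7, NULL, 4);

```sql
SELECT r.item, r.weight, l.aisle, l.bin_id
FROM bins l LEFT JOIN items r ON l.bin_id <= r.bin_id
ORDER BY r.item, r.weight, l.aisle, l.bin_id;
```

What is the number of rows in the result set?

16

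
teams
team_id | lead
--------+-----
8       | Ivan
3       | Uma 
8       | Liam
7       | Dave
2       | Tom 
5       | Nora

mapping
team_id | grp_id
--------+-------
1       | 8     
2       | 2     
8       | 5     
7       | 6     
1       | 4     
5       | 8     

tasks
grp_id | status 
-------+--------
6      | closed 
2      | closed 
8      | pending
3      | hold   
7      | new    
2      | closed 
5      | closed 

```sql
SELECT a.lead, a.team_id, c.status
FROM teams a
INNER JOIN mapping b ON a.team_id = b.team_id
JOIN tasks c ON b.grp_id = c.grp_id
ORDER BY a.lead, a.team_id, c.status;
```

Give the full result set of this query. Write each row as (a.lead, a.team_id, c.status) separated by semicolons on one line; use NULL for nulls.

Step 1 — a INNER JOIN b on team_id → 5 row(s).
Then INNER JOIN `tasks c` on grp_id: keep only rows whose b.grp_id appears in c.

(Dave, 7, closed); (Ivan, 8, closed); (Liam, 8, closed); (Nora, 5, pending); (Tom, 2, closed); (Tom, 2, closed)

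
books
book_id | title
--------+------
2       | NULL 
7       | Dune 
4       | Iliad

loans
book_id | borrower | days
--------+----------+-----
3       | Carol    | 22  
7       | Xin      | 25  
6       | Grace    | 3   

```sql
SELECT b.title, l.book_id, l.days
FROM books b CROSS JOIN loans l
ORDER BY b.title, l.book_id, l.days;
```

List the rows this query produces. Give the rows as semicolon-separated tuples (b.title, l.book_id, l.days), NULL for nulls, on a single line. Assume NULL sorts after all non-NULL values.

(Dune, 3, 22); (Dune, 6, 3); (Dune, 7, 25); (Iliad, 3, 22); (Iliad, 6, 3); (Iliad, 7, 25); (NULL, 3, 22); (NULL, 6, 3); (NULL, 7, 25)

CROSS JOIN pairs every row of `books` with every row of `loans`: 3 × 3 = 9 rows.
After projecting and ordering:
b.title | l.book_id | l.days
Dune | 3 | 22
Dune | 6 | 3
Dune | 7 | 25
Iliad | 3 | 22
Iliad | 6 | 3
Iliad | 7 | 25
NULL | 3 | 22
NULL | 6 | 3
NULL | 7 | 25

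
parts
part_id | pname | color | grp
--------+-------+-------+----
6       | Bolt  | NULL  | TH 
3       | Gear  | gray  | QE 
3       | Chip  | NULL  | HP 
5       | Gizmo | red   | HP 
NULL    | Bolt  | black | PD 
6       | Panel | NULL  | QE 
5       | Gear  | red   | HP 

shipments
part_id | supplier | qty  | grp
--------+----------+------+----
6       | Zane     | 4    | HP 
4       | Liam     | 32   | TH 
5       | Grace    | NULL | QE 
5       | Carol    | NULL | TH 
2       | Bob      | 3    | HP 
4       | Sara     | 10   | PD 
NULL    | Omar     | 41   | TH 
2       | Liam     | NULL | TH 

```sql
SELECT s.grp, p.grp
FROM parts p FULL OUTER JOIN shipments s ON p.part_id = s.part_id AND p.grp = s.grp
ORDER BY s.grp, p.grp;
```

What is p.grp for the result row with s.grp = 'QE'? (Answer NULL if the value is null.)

FULL OUTER JOIN keeps every row from both sides; unmatched rows get NULL for the other side's columns.
Matching on p.part_id = s.part_id AND p.grp = s.grp. A NULL in a compared column never satisfies the condition.
- p[0] part_id=6, grp=TH → no match; kept with NULLs on the s side.
- p[1] part_id=3, grp=QE → no match; kept with NULLs on the s side.
- p[2] part_id=3, grp=HP → no match; kept with NULLs on the s side.
- p[3] part_id=5, grp=HP → no match; kept with NULLs on the s side.
- p[4] part_id=NULL, grp=PD → no match; kept with NULLs on the s side.
- p[5] part_id=6, grp=QE → no match; kept with NULLs on the s side.
- p[6] part_id=5, grp=HP → no match; kept with NULLs on the s side.
- plus 8 unmatched s row(s), each kept with NULL p columns.

NULL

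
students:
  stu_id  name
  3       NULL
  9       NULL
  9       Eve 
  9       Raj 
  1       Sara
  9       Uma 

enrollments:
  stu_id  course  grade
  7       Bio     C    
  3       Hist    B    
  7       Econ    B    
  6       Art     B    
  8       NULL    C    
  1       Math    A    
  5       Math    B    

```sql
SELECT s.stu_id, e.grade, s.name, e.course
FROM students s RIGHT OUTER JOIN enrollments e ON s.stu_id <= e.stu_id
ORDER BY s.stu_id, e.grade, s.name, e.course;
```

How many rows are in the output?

13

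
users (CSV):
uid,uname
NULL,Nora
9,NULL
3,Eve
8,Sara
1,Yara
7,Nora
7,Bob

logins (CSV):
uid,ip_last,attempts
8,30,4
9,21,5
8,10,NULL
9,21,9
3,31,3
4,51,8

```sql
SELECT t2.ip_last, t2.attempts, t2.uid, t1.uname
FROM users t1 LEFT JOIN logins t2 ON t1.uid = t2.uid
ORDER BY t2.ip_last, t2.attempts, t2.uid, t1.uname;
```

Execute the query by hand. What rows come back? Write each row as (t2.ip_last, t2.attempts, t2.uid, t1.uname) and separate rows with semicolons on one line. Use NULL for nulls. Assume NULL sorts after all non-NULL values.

(10, NULL, 8, Sara); (21, 5, 9, NULL); (21, 9, 9, NULL); (30, 4, 8, Sara); (31, 3, 3, Eve); (NULL, NULL, NULL, Bob); (NULL, NULL, NULL, Nora); (NULL, NULL, NULL, Nora); (NULL, NULL, NULL, Yara)

LEFT JOIN keeps every row from `users`; unmatched rows get NULL for `logins`'s columns.
Matching on t1.uid = t2.uid. A NULL in a compared column never satisfies the condition.
Matched pairs: 5; unmatched t1 rows kept: 4.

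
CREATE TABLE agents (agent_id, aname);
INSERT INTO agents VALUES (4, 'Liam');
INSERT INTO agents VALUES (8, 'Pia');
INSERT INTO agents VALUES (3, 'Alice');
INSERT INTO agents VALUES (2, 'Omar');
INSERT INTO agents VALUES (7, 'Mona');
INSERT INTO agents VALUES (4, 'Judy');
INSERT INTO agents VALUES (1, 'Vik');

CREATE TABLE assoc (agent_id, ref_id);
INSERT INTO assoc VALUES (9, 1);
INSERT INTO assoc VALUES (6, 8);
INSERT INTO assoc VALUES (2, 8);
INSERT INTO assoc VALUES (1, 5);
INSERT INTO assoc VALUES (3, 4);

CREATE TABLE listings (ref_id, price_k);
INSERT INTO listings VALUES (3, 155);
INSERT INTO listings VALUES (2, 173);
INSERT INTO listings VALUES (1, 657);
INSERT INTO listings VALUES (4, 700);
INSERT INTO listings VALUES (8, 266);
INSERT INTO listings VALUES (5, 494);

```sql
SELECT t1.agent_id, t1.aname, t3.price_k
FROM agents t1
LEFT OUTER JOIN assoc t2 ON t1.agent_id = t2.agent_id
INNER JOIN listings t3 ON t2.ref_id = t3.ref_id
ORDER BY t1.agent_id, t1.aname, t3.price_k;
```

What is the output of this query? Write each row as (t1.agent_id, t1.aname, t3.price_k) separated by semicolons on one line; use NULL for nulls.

(1, Vik, 494); (2, Omar, 266); (3, Alice, 700)

Joins associate left-to-right: agents LEFT JOIN assoc on agent_id gives 7 intermediate row(s).
Then INNER JOIN `listings t3` on ref_id: keep only rows whose t2.ref_id appears in t3.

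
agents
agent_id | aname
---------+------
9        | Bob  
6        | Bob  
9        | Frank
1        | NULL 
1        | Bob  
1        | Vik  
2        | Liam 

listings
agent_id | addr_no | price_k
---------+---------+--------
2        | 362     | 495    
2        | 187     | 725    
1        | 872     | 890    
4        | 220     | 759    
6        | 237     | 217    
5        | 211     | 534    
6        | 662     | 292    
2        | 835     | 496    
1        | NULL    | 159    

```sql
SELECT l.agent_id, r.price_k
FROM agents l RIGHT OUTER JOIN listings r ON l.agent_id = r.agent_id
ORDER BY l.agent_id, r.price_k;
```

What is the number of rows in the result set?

RIGHT JOIN keeps every row from `listings`; unmatched rows get NULL for `agents`'s columns.
Matching on l.agent_id = r.agent_id.
Matched pairs: 11; unmatched r rows kept: 2.
Total: 11 matched + 2 padded = 13 rows.

13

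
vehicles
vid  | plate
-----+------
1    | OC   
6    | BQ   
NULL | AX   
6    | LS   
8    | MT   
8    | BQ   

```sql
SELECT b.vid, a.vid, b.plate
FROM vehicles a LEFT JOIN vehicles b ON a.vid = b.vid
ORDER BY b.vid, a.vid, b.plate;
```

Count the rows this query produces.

10

LEFT JOIN keeps every row from `vehicles a`; unmatched rows get NULL for `vehicles b`'s columns.
Matching on a.vid = b.vid. A NULL in a compared column never satisfies the condition.
- a row (vid=1): matches 1 b row(s) → 1 output row(s).
- a row (vid=6): matches 2 b row(s) → 2 output row(s).
- a row (vid=NULL): no match → kept, b columns NULL.
- a row (vid=6): matches 2 b row(s) → 2 output row(s).
- a row (vid=8): matches 2 b row(s) → 2 output row(s).
- a row (vid=8): matches 2 b row(s) → 2 output row(s).
Total: 9 matched + 1 padded = 10 rows.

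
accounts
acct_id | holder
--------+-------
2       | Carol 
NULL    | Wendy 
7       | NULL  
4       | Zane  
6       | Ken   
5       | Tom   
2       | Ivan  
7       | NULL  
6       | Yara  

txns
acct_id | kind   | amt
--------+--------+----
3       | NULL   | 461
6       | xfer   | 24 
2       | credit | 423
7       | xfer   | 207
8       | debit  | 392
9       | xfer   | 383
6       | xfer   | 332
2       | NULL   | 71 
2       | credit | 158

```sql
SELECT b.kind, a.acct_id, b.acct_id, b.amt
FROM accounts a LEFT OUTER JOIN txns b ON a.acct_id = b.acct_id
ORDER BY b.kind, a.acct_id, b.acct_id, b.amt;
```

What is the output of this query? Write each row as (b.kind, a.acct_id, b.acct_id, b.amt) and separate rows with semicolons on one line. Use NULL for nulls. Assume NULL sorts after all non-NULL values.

(credit, 2, 2, 158); (credit, 2, 2, 158); (credit, 2, 2, 423); (credit, 2, 2, 423); (xfer, 6, 6, 24); (xfer, 6, 6, 24); (xfer, 6, 6, 332); (xfer, 6, 6, 332); (xfer, 7, 7, 207); (xfer, 7, 7, 207); (NULL, 2, 2, 71); (NULL, 2, 2, 71); (NULL, 4, NULL, NULL); (NULL, 5, NULL, NULL); (NULL, NULL, NULL, NULL)

LEFT JOIN keeps every row from `accounts`; unmatched rows get NULL for `txns`'s columns.
Matching on a.acct_id = b.acct_id. A NULL in a compared column never satisfies the condition.
Matched pairs: 12; unmatched a rows kept: 3.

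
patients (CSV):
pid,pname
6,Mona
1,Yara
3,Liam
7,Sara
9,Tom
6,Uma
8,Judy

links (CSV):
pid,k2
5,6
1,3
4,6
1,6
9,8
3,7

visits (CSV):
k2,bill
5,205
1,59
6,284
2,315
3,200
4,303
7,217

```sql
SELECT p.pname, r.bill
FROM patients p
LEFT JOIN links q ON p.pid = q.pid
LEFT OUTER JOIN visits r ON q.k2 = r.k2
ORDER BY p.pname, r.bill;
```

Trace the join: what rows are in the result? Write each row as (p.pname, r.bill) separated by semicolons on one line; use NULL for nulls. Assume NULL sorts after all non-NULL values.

(Judy, NULL); (Liam, 217); (Mona, NULL); (Sara, NULL); (Tom, NULL); (Uma, NULL); (Yara, 200); (Yara, 284)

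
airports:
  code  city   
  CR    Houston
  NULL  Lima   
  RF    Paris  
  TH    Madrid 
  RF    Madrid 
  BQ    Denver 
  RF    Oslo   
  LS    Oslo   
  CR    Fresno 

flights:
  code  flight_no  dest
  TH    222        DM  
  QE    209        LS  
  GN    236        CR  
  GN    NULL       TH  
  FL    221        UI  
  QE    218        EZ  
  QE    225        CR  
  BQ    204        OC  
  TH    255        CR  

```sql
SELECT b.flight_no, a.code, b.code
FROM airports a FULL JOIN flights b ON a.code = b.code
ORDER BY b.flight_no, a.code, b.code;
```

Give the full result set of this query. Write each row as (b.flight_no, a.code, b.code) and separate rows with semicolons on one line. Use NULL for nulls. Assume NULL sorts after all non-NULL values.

FULL OUTER JOIN keeps every row from both sides; unmatched rows get NULL for the other side's columns.
Matching on a.code = b.code. A NULL in a compared column never satisfies the condition.
Matched pairs: 3; unmatched a rows kept: 7; unmatched b rows kept: 6.

(204, BQ, BQ); (209, NULL, QE); (218, NULL, QE); (221, NULL, FL); (222, TH, TH); (225, NULL, QE); (236, NULL, GN); (255, TH, TH); (NULL, CR, NULL); (NULL, CR, NULL); (NULL, LS, NULL); (NULL, RF, NULL); (NULL, RF, NULL); (NULL, RF, NULL); (NULL, NULL, GN); (NULL, NULL, NULL)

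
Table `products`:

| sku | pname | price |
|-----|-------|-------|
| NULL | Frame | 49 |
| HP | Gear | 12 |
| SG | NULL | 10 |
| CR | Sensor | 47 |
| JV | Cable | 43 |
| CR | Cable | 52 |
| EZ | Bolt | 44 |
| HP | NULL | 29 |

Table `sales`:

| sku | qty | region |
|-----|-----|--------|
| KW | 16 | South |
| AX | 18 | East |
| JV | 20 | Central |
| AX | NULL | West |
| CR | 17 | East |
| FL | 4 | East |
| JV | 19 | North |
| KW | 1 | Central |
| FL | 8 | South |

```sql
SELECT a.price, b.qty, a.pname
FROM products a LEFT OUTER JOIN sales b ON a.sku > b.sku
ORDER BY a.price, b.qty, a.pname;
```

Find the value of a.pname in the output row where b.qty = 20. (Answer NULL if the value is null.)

NULL

LEFT JOIN keeps every row from `products`; unmatched rows get NULL for `sales`'s columns.
Matching on a.sku > b.sku. A NULL in a compared column never satisfies the condition.
Matched pairs: 31; unmatched a rows kept: 1.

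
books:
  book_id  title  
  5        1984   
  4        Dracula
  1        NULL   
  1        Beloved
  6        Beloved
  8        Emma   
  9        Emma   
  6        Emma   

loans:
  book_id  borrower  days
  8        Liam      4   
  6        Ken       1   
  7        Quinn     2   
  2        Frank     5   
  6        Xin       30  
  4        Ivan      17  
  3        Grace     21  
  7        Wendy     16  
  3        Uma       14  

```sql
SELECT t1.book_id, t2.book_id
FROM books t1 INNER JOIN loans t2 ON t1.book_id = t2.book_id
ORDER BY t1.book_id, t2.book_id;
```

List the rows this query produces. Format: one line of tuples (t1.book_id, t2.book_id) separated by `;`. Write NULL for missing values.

(4, 4); (6, 6); (6, 6); (6, 6); (6, 6); (8, 8)

INNER JOIN keeps only pairs where the ON condition holds.
Matching on t1.book_id = t2.book_id.
- t1[0] book_id=5 → no match; dropped.
- t1[1] book_id=4 → 1 match(es) in t2 → 1 row(s).
- t1[2] book_id=1 → no match; dropped.
- t1[3] book_id=1 → no match; dropped.
- t1[4] book_id=6 → 2 match(es) in t2 → 2 row(s).
- t1[5] book_id=8 → 1 match(es) in t2 → 1 row(s).
- t1[6] book_id=9 → no match; dropped.
- t1[7] book_id=6 → 2 match(es) in t2 → 2 row(s).
After projecting and ordering:
t1.book_id | t2.book_id
4 | 4
6 | 6
6 | 6
6 | 6
6 | 6
8 | 8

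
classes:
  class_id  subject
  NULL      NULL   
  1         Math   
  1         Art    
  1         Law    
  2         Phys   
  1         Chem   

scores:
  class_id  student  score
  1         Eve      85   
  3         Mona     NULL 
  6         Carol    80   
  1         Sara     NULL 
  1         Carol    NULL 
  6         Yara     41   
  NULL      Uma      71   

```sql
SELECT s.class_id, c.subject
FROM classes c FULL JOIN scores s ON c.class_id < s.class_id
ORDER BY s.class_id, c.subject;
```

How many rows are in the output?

FULL OUTER JOIN keeps every row from both sides; unmatched rows get NULL for the other side's columns.
Matching on c.class_id < s.class_id. A NULL in a compared column never satisfies the condition.
- c row (class_id=NULL): no match → kept, s columns NULL.
- c row (class_id=1): matches 3 s row(s) → 3 output row(s).
- c row (class_id=1): matches 3 s row(s) → 3 output row(s).
- c row (class_id=1): matches 3 s row(s) → 3 output row(s).
- c row (class_id=2): matches 3 s row(s) → 3 output row(s).
- c row (class_id=1): matches 3 s row(s) → 3 output row(s).
- 4 s row(s) had no c match → kept, c columns NULL.
Total: 15 matched + 5 padded = 20 rows.

20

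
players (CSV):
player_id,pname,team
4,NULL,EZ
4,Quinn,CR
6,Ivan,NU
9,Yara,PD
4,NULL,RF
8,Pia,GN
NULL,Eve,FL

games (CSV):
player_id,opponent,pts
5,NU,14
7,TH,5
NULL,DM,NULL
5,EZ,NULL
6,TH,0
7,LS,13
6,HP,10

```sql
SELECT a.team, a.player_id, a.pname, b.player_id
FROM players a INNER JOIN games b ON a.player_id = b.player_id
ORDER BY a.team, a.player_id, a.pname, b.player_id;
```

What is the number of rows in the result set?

INNER JOIN keeps only pairs where the ON condition holds.
Matching on a.player_id = b.player_id. A NULL in a compared column never satisfies the condition.
- player_id=4: no matching b row, dropped.
- player_id=4: no matching b row, dropped.
- player_id=6: 2 matching b row(s), so 2 row(s) emitted.
- player_id=9: no matching b row, dropped.
- player_id=4: no matching b row, dropped.
- player_id=8: no matching b row, dropped.
- player_id=NULL: no matching b row, dropped.
Total: 2 rows.

2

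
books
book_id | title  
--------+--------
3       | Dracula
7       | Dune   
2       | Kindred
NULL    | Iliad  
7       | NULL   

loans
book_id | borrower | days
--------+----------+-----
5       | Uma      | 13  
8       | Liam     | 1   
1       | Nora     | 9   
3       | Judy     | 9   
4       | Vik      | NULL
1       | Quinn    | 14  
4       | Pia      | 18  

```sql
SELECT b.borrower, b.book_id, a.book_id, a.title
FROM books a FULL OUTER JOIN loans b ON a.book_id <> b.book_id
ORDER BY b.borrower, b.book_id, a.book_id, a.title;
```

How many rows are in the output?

28

FULL OUTER JOIN keeps every row from both sides; unmatched rows get NULL for the other side's columns.
Matching on a.book_id <> b.book_id. A NULL in a compared column never satisfies the condition.
Matched pairs: 27; unmatched a rows kept: 1; unmatched b rows kept: 0.
Total: 27 matched + 1 padded = 28 rows.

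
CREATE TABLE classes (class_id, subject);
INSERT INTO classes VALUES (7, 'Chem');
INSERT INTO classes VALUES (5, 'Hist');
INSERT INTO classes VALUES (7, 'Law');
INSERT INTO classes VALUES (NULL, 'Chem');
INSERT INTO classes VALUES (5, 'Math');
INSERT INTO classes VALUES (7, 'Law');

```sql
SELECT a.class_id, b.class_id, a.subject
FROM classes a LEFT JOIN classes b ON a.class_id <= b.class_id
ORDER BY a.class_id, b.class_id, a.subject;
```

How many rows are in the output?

20

LEFT JOIN keeps every row from `classes a`; unmatched rows get NULL for `classes b`'s columns.
Matching on a.class_id <= b.class_id. A NULL in a compared column never satisfies the condition.
- class_id=7: 3 matching b row(s), so 3 row(s) emitted.
- class_id=5: 5 matching b row(s), so 5 row(s) emitted.
- class_id=7: 3 matching b row(s), so 3 row(s) emitted.
- class_id=NULL: no b row matches, row kept with b columns NULL.
- class_id=5: 5 matching b row(s), so 5 row(s) emitted.
- class_id=7: 3 matching b row(s), so 3 row(s) emitted.
Total: 19 matched + 1 padded = 20 rows.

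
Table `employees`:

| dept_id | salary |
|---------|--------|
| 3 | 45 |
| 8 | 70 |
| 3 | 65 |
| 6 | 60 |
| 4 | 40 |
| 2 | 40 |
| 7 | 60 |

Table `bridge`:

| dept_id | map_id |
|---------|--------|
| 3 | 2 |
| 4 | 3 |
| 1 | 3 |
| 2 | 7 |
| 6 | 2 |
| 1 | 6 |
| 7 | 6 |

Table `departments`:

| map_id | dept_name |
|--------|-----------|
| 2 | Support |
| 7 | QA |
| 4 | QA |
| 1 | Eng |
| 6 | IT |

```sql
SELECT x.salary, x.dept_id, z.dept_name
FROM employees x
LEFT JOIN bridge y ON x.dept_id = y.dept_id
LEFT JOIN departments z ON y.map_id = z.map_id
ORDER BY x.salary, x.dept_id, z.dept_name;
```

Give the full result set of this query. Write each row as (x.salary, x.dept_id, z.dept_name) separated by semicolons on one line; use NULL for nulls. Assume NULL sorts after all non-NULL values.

(40, 2, QA); (40, 4, NULL); (45, 3, Support); (60, 6, Support); (60, 7, IT); (65, 3, Support); (70, 8, NULL)

Step 1 — x LEFT JOIN y on dept_id → 7 row(s).
Then LEFT JOIN `departments z` on map_id: each of those 7 rows is kept; rows whose y.map_id has no match in z get NULL for z's columns.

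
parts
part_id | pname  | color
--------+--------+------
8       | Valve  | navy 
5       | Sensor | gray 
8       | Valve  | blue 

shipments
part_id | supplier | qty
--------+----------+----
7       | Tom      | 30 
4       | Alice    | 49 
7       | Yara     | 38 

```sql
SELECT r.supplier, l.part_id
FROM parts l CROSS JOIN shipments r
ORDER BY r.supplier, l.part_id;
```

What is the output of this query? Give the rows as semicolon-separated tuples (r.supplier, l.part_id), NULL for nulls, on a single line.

(Alice, 5); (Alice, 8); (Alice, 8); (Tom, 5); (Tom, 8); (Tom, 8); (Yara, 5); (Yara, 8); (Yara, 8)

CROSS JOIN pairs every row of `parts` with every row of `shipments`: 3 × 3 = 9 rows.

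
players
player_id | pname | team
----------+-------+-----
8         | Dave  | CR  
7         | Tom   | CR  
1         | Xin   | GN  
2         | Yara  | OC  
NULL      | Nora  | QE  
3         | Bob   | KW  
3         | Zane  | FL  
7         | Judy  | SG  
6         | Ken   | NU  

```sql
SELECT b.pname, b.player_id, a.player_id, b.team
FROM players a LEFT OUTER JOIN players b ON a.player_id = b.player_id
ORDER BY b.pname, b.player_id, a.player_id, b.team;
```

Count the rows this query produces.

LEFT JOIN keeps every row from `players a`; unmatched rows get NULL for `players b`'s columns.
Matching on a.player_id = b.player_id. A NULL in a compared column never satisfies the condition.
- a row (player_id=8): matches 1 b row(s) → 1 output row(s).
- a row (player_id=7): matches 2 b row(s) → 2 output row(s).
- a row (player_id=1): matches 1 b row(s) → 1 output row(s).
- a row (player_id=2): matches 1 b row(s) → 1 output row(s).
- a row (player_id=NULL): no match → kept, b columns NULL.
- a row (player_id=3): matches 2 b row(s) → 2 output row(s).
- a row (player_id=3): matches 2 b row(s) → 2 output row(s).
- a row (player_id=7): matches 2 b row(s) → 2 output row(s).
- a row (player_id=6): matches 1 b row(s) → 1 output row(s).
Total: 12 matched + 1 padded = 13 rows.

13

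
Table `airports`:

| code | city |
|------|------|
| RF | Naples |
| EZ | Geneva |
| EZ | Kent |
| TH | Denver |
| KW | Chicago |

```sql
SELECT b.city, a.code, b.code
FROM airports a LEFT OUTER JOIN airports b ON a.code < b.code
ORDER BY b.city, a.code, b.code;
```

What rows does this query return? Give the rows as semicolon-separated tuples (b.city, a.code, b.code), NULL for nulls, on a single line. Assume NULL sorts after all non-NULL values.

LEFT JOIN keeps every row from `airports a`; unmatched rows get NULL for `airports b`'s columns.
Matching on a.code < b.code.
- a row (code=RF): matches 1 b row(s) → 1 output row(s).
- a row (code=EZ): matches 3 b row(s) → 3 output row(s).
- a row (code=EZ): matches 3 b row(s) → 3 output row(s).
- a row (code=TH): no match → kept, b columns NULL.
- a row (code=KW): matches 2 b row(s) → 2 output row(s).
After projecting and ordering:
b.city | a.code | b.code
Chicago | EZ | KW
Chicago | EZ | KW
Denver | EZ | TH
Denver | EZ | TH
Denver | KW | TH
Denver | RF | TH
Naples | EZ | RF
Naples | EZ | RF
Naples | KW | RF
NULL | TH | NULL

(Chicago, EZ, KW); (Chicago, EZ, KW); (Denver, EZ, TH); (Denver, EZ, TH); (Denver, KW, TH); (Denver, RF, TH); (Naples, EZ, RF); (Naples, EZ, RF); (Naples, KW, RF); (NULL, TH, NULL)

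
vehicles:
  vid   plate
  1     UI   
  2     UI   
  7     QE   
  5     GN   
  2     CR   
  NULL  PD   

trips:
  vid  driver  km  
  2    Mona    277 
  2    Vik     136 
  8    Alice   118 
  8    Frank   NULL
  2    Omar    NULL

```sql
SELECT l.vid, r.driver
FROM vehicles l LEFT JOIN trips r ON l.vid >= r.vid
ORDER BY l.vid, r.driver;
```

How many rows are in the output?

14

LEFT JOIN keeps every row from `vehicles`; unmatched rows get NULL for `trips`'s columns.
Matching on l.vid >= r.vid. A NULL in a compared column never satisfies the condition.
- vid=1: no r row matches, row kept with r columns NULL.
- vid=2: 3 matching r row(s), so 3 row(s) emitted.
- vid=7: 3 matching r row(s), so 3 row(s) emitted.
- vid=5: 3 matching r row(s), so 3 row(s) emitted.
- vid=2: 3 matching r row(s), so 3 row(s) emitted.
- vid=NULL: no r row matches, row kept with r columns NULL.
Total: 12 matched + 2 padded = 14 rows.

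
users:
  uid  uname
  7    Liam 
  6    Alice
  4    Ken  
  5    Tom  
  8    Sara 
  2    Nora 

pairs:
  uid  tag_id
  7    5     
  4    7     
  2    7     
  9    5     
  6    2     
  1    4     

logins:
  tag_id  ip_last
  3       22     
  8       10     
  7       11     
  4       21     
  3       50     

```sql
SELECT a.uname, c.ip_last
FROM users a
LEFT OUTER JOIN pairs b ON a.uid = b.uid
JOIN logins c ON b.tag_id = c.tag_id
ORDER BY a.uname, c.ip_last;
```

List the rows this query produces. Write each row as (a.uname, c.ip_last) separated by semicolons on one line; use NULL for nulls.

Evaluate left to right. First `users a LEFT JOIN pairs b` on uid: 6 row(s).
Then INNER JOIN `logins c` on tag_id: keep only rows whose b.tag_id appears in c.

(Ken, 11); (Nora, 11)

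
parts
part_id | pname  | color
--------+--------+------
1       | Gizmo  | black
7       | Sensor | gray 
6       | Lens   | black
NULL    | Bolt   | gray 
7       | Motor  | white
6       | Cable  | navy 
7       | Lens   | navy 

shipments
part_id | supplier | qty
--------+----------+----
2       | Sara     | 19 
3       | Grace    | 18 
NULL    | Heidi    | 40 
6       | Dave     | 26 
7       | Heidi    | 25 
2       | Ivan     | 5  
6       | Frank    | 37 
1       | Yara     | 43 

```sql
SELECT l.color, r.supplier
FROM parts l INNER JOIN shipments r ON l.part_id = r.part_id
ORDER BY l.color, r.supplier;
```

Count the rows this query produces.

8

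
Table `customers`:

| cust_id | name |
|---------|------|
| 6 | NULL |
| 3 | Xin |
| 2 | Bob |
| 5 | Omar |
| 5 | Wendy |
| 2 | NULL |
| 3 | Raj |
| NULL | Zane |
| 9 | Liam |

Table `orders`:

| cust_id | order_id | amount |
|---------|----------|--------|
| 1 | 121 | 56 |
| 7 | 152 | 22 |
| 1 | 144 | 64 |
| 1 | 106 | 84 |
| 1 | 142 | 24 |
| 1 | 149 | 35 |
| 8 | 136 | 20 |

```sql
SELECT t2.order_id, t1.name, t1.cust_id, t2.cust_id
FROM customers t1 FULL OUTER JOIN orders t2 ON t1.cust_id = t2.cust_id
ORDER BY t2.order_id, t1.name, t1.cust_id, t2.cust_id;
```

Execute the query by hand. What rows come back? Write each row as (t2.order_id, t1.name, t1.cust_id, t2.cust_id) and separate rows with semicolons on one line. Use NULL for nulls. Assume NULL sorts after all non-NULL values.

FULL OUTER JOIN keeps every row from both sides; unmatched rows get NULL for the other side's columns.
Matching on t1.cust_id = t2.cust_id. A NULL in a compared column never satisfies the condition.
Matched pairs: 0; unmatched t1 rows kept: 9; unmatched t2 rows kept: 7.

(106, NULL, NULL, 1); (121, NULL, NULL, 1); (136, NULL, NULL, 8); (142, NULL, NULL, 1); (144, NULL, NULL, 1); (149, NULL, NULL, 1); (152, NULL, NULL, 7); (NULL, Bob, 2, NULL); (NULL, Liam, 9, NULL); (NULL, Omar, 5, NULL); (NULL, Raj, 3, NULL); (NULL, Wendy, 5, NULL); (NULL, Xin, 3, NULL); (NULL, Zane, NULL, NULL); (NULL, NULL, 2, NULL); (NULL, NULL, 6, NULL)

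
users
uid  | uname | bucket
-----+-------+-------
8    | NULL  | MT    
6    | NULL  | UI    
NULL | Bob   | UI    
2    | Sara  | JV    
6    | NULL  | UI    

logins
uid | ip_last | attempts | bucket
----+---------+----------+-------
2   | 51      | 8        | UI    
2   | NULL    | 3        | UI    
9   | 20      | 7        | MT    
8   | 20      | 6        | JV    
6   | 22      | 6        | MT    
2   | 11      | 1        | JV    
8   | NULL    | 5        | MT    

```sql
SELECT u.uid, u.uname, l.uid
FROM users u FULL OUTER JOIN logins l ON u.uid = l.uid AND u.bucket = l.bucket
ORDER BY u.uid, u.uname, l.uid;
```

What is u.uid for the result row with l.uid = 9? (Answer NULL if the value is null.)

NULL

FULL OUTER JOIN keeps every row from both sides; unmatched rows get NULL for the other side's columns.
Matching on u.uid = l.uid AND u.bucket = l.bucket. A NULL in a compared column never satisfies the condition.
- u row (uid=8, bucket=MT): matches 1 l row(s) → 1 output row(s).
- u row (uid=6, bucket=UI): no match → kept, l columns NULL.
- u row (uid=NULL, bucket=UI): no match → kept, l columns NULL.
- u row (uid=2, bucket=JV): matches 1 l row(s) → 1 output row(s).
- u row (uid=6, bucket=UI): no match → kept, l columns NULL.
- 5 row(s) from l found no u partner → padded with NULL.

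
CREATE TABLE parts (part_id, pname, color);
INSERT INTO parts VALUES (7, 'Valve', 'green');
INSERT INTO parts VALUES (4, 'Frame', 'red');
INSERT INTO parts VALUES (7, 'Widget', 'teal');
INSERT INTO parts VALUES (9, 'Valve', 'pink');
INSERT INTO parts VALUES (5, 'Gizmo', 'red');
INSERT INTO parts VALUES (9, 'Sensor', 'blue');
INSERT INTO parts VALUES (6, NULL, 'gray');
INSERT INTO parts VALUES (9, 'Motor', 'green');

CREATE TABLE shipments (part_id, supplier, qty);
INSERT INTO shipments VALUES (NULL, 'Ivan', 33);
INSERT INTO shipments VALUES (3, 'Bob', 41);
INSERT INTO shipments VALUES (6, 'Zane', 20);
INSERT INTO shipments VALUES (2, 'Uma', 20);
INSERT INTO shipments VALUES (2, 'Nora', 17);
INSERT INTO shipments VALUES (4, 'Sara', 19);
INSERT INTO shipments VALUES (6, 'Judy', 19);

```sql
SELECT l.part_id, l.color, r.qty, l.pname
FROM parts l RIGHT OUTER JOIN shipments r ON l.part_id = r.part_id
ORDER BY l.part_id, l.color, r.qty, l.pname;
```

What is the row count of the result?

RIGHT JOIN keeps every row from `shipments`; unmatched rows get NULL for `parts`'s columns.
Matching on l.part_id = r.part_id. A NULL in a compared column never satisfies the condition.
- l (part_id=7) has no partner in r.
- l (part_id=4) pairs with 1 row(s) of r.
- l (part_id=7) has no partner in r.
- l (part_id=9) has no partner in r.
- l (part_id=5) has no partner in r.
- l (part_id=9) has no partner in r.
- l (part_id=6) pairs with 2 row(s) of r.
- l (part_id=9) has no partner in r.
- plus 4 unmatched r row(s), each kept with NULL l columns.
Total: 3 matched + 4 padded = 7 rows.

7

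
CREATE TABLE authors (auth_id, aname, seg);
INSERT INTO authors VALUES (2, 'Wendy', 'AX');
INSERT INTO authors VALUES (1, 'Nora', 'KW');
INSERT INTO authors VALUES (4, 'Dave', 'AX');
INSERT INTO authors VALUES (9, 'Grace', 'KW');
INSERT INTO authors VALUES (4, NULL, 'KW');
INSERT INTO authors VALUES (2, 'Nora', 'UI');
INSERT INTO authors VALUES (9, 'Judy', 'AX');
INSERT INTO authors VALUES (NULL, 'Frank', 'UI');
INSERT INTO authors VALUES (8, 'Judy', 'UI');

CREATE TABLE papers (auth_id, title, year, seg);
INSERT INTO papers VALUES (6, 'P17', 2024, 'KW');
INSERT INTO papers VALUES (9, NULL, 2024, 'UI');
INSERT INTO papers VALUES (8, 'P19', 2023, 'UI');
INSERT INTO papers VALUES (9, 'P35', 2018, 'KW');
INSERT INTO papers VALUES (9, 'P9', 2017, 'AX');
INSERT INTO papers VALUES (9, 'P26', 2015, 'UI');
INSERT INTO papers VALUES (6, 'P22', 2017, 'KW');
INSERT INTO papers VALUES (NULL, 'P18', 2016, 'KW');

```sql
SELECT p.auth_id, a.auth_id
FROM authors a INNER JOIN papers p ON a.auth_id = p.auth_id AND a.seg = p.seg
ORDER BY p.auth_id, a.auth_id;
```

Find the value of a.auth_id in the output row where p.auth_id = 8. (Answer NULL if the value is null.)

8

INNER JOIN keeps only pairs where the ON condition holds.
Matching on a.auth_id = p.auth_id AND a.seg = p.seg. A NULL in a compared column never satisfies the condition.
Matched pairs: 3.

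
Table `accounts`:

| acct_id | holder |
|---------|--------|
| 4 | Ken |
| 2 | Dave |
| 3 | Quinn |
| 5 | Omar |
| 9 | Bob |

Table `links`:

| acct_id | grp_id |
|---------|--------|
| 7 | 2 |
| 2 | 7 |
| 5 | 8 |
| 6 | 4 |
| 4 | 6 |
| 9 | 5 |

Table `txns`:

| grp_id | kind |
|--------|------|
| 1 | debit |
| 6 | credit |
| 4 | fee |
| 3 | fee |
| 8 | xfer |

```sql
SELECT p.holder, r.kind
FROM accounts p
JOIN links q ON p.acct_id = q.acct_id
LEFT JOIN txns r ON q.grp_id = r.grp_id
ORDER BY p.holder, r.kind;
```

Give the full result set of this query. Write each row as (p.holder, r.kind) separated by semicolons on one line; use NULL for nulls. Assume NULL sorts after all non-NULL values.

(Bob, NULL); (Dave, NULL); (Ken, credit); (Omar, xfer)

Joins associate left-to-right: accounts INNER JOIN links on acct_id gives 4 intermediate row(s).
Then LEFT JOIN `txns r` on grp_id: each of those 4 rows is kept; rows whose q.grp_id has no match in r get NULL for r's columns.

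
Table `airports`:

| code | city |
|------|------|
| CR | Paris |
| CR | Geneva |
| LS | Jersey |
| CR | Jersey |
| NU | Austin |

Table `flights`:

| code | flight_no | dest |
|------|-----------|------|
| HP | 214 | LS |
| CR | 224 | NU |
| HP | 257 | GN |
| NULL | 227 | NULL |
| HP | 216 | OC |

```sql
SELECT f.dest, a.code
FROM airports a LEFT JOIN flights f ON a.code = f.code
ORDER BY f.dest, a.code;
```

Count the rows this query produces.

5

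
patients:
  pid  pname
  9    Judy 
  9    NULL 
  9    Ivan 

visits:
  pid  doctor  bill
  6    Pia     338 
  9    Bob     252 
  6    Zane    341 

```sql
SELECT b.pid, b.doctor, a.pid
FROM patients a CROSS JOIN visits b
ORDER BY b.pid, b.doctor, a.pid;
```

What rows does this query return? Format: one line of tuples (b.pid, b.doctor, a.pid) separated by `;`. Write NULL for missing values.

CROSS JOIN pairs every row of `patients` with every row of `visits`: 3 × 3 = 9 rows.
After projecting and ordering:
b.pid | b.doctor | a.pid
6 | Pia | 9
6 | Pia | 9
6 | Pia | 9
6 | Zane | 9
6 | Zane | 9
6 | Zane | 9
9 | Bob | 9
9 | Bob | 9
9 | Bob | 9

(6, Pia, 9); (6, Pia, 9); (6, Pia, 9); (6, Zane, 9); (6, Zane, 9); (6, Zane, 9); (9, Bob, 9); (9, Bob, 9); (9, Bob, 9)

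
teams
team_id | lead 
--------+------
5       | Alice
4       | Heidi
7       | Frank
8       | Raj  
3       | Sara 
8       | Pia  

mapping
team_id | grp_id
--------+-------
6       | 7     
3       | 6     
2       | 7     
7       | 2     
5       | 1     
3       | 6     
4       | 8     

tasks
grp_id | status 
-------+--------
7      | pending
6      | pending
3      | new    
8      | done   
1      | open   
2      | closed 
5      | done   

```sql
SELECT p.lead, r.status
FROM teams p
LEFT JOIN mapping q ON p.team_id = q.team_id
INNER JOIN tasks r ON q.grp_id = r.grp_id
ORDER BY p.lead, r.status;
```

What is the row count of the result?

Step 1 — p LEFT JOIN q on team_id → 7 row(s).
Then INNER JOIN `tasks r` on grp_id: keep only rows whose q.grp_id appears in r.
Result: 5 row(s).

5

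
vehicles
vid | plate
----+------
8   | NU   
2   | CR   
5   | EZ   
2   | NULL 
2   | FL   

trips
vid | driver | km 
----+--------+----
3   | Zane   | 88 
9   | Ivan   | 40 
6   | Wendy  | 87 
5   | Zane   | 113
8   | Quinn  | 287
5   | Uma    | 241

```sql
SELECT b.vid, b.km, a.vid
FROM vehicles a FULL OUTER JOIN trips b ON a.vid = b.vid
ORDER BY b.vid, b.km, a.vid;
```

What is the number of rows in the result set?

FULL OUTER JOIN keeps every row from both sides; unmatched rows get NULL for the other side's columns.
Matching on a.vid = b.vid.
Matched pairs: 3; unmatched a rows kept: 3; unmatched b rows kept: 3.
Total: 3 matched + 6 padded = 9 rows.

9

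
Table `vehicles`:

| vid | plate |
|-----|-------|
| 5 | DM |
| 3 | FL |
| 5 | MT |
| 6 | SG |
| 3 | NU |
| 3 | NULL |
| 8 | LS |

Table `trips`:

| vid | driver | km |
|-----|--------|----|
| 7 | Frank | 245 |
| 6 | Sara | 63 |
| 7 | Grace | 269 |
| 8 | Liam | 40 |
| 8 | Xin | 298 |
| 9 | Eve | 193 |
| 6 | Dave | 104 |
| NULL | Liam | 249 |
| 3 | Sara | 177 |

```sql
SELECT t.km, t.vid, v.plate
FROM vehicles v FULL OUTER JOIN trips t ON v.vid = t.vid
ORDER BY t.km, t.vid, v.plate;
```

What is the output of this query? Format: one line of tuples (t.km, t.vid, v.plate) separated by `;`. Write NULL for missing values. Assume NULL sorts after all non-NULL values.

FULL OUTER JOIN keeps every row from both sides; unmatched rows get NULL for the other side's columns.
Matching on v.vid = t.vid. A NULL in a compared column never satisfies the condition.
Matched pairs: 7; unmatched v rows kept: 2; unmatched t rows kept: 4.

(40, 8, LS); (63, 6, SG); (104, 6, SG); (177, 3, FL); (177, 3, NU); (177, 3, NULL); (193, 9, NULL); (245, 7, NULL); (249, NULL, NULL); (269, 7, NULL); (298, 8, LS); (NULL, NULL, DM); (NULL, NULL, MT)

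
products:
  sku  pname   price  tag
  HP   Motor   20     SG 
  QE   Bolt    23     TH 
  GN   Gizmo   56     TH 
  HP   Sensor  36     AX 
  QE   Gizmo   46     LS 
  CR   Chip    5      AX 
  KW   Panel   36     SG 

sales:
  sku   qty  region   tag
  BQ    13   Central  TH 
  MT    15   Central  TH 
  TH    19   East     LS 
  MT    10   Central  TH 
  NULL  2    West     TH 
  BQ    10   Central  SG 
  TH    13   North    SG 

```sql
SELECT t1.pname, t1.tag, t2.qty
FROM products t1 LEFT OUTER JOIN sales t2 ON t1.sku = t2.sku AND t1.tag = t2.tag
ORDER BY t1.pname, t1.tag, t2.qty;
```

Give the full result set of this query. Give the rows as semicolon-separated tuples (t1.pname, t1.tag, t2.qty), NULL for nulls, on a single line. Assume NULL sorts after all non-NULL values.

(Bolt, TH, NULL); (Chip, AX, NULL); (Gizmo, LS, NULL); (Gizmo, TH, NULL); (Motor, SG, NULL); (Panel, SG, NULL); (Sensor, AX, NULL)

LEFT JOIN keeps every row from `products`; unmatched rows get NULL for `sales`'s columns.
Matching on t1.sku = t2.sku AND t1.tag = t2.tag. A NULL in a compared column never satisfies the condition.
- sku=HP, tag=SG: no t2 row matches, row kept with t2 columns NULL.
- sku=QE, tag=TH: no t2 row matches, row kept with t2 columns NULL.
- sku=GN, tag=TH: no t2 row matches, row kept with t2 columns NULL.
- sku=HP, tag=AX: no t2 row matches, row kept with t2 columns NULL.
- sku=QE, tag=LS: no t2 row matches, row kept with t2 columns NULL.
- sku=CR, tag=AX: no t2 row matches, row kept with t2 columns NULL.
- sku=KW, tag=SG: no t2 row matches, row kept with t2 columns NULL.
After projecting and ordering:
t1.pname | t1.tag | t2.qty
Bolt | TH | NULL
Chip | AX | NULL
Gizmo | LS | NULL
Gizmo | TH | NULL
Motor | SG | NULL
Panel | SG | NULL
Sensor | AX | NULL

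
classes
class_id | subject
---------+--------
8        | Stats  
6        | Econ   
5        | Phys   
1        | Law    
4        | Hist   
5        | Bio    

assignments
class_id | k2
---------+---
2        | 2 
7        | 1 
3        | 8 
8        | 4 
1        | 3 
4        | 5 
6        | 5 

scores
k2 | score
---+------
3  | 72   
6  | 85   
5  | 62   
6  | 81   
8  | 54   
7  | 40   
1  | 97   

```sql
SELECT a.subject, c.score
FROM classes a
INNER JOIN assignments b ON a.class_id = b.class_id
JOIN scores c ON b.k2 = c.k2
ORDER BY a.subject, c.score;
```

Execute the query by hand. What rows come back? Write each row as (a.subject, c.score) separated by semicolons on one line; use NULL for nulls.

(Econ, 62); (Hist, 62); (Law, 72)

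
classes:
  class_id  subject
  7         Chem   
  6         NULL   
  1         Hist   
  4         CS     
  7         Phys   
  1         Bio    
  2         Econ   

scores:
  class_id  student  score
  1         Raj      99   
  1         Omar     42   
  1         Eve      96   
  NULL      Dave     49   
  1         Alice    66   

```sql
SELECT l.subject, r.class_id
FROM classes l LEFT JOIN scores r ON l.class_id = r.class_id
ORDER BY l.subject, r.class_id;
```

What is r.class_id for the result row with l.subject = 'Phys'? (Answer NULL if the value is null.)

LEFT JOIN keeps every row from `classes`; unmatched rows get NULL for `scores`'s columns.
Matching on l.class_id = r.class_id. A NULL in a compared column never satisfies the condition.
Matched pairs: 8; unmatched l rows kept: 5.

NULL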